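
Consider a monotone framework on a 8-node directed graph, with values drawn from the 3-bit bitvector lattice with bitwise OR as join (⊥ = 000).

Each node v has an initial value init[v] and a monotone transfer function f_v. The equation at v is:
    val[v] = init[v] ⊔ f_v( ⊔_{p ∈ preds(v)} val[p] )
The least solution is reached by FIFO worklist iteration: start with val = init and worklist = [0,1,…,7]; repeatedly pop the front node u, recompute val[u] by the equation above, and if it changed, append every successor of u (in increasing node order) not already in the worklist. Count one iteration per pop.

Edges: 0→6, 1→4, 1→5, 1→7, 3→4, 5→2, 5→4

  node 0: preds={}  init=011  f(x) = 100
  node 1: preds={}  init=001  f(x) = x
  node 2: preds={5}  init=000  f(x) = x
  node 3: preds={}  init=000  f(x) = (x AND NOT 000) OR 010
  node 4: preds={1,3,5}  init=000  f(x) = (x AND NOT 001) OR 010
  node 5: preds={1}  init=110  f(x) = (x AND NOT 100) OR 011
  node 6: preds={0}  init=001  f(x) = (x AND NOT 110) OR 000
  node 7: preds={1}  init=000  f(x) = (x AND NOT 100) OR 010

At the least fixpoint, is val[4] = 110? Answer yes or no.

yes

Worklist (10 pops):
  #1 pop 0: in=000 → 111 (was 011); enqueue []
  #2 pop 1: in=000 → 001 (no change)
  #3 pop 2: in=110 → 110 (was 000); enqueue []
  #4 pop 3: in=000 → 010 (was 000); enqueue []
  #5 pop 4: in=111 → 110 (was 000); enqueue []
  #6 pop 5: in=001 → 111 (was 110); enqueue [2,4]
  #7 pop 6: in=111 → 001 (no change)
  #8 pop 7: in=001 → 011 (was 000); enqueue []
  #9 pop 2: in=111 → 111 (was 110); enqueue []
  #10 pop 4: in=111 → 110 (no change)

Fixpoint:
  val[0] = 111
  val[1] = 001
  val[2] = 111
  val[3] = 010
  val[4] = 110
  val[5] = 111
  val[6] = 001
  val[7] = 011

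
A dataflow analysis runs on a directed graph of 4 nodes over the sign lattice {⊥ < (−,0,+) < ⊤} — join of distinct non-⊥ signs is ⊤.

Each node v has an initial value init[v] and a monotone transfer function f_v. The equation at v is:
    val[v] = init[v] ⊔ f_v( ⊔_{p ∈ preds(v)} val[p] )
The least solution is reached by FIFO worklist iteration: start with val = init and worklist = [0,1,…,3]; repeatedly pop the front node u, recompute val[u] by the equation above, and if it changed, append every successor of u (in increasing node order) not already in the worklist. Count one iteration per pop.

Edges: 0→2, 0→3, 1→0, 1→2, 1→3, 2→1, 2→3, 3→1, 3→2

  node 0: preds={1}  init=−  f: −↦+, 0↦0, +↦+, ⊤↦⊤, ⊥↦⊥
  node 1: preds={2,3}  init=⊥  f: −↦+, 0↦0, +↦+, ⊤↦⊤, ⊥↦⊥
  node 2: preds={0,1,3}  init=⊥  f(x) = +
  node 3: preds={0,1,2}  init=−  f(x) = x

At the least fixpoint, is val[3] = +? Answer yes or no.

Worklist (9 pops):
  #1 pop 0: in=⊥ → − (no change)
  #2 pop 1: in=− → + (was ⊥); enqueue [0]
  #3 pop 2: in=⊤ → + (was ⊥); enqueue [1]
  #4 pop 3: in=⊤ → ⊤ (was −); enqueue [2]
  #5 pop 0: in=+ → ⊤ (was −); enqueue [3]
  #6 pop 1: in=⊤ → ⊤ (was +); enqueue [0]
  #7 pop 2: in=⊤ → + (no change)
  #8 pop 3: in=⊤ → ⊤ (no change)
  #9 pop 0: in=⊤ → ⊤ (no change)

Fixpoint:
  val[0] = ⊤
  val[1] = ⊤
  val[2] = +
  val[3] = ⊤

no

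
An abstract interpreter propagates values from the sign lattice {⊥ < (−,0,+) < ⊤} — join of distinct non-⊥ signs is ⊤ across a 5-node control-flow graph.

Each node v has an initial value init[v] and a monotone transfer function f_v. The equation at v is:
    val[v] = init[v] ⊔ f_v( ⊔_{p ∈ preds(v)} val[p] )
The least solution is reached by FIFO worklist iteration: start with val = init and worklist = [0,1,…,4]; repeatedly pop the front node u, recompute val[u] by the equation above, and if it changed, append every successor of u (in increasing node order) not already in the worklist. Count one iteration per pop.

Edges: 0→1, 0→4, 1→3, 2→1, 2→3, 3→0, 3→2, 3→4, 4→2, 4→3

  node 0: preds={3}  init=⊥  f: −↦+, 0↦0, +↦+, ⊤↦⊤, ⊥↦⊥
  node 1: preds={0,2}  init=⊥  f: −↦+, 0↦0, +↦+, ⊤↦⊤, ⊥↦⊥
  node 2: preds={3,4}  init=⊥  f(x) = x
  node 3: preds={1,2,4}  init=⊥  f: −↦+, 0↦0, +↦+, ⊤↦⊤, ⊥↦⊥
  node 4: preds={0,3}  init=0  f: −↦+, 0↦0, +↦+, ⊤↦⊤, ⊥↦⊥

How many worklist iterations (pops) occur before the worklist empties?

11

Worklist (11 pops):
  #1 pop 0: in=⊥ → ⊥ (no change)
  #2 pop 1: in=⊥ → ⊥ (no change)
  #3 pop 2: in=0 → 0 (was ⊥); enqueue [1]
  #4 pop 3: in=0 → 0 (was ⊥); enqueue [0,2]
  #5 pop 4: in=0 → 0 (no change)
  #6 pop 1: in=0 → 0 (was ⊥); enqueue [3]
  #7 pop 0: in=0 → 0 (was ⊥); enqueue [1,4]
  #8 pop 2: in=0 → 0 (no change)
  #9 pop 3: in=0 → 0 (no change)
  #10 pop 1: in=0 → 0 (no change)
  #11 pop 4: in=0 → 0 (no change)

Fixpoint:
  val[0] = 0
  val[1] = 0
  val[2] = 0
  val[3] = 0
  val[4] = 0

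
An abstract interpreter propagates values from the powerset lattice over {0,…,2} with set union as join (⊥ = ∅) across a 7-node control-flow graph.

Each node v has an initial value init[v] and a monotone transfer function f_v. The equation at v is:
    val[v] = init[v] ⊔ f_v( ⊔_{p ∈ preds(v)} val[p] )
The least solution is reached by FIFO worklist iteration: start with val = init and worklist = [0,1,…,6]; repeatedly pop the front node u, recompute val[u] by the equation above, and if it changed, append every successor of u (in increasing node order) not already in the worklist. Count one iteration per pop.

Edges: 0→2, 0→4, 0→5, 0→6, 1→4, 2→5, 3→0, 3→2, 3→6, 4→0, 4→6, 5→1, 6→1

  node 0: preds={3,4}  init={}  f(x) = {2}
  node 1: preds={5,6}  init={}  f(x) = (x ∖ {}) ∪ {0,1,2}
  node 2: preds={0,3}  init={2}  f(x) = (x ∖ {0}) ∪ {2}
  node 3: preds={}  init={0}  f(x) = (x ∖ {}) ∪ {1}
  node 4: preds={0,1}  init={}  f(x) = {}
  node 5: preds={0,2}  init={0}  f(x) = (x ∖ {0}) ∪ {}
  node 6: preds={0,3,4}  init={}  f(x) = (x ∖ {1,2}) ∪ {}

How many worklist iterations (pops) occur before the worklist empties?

Trace (12 dequeues):
  [1] u=0 | in {0} | out {2} | prev {} | push {}
  [2] u=1 | in {0} | out {0,1,2} | prev {} | push {}
  [3] u=2 | in {0,2} | out {2} | ==
  [4] u=3 | in {} | out {0,1} | prev {0} | push {0,2}
  [5] u=4 | in {0,1,2} | out {} | ==
  [6] u=5 | in {2} | out {0,2} | prev {0} | push {1}
  [7] u=6 | in {0,1,2} | out {0} | prev {} | push {}
  [8] u=0 | in {0,1} | out {2} | ==
  [9] u=2 | in {0,1,2} | out {1,2} | prev {2} | push {5}
  [10] u=1 | in {0,2} | out {0,1,2} | ==
  [11] u=5 | in {1,2} | out {0,1,2} | prev {0,2} | push {1}
  [12] u=1 | in {0,1,2} | out {0,1,2} | ==

Converged values:
  [0] {2}
  [1] {0,1,2}
  [2] {1,2}
  [3] {0,1}
  [4] {}
  [5] {0,1,2}
  [6] {0}

12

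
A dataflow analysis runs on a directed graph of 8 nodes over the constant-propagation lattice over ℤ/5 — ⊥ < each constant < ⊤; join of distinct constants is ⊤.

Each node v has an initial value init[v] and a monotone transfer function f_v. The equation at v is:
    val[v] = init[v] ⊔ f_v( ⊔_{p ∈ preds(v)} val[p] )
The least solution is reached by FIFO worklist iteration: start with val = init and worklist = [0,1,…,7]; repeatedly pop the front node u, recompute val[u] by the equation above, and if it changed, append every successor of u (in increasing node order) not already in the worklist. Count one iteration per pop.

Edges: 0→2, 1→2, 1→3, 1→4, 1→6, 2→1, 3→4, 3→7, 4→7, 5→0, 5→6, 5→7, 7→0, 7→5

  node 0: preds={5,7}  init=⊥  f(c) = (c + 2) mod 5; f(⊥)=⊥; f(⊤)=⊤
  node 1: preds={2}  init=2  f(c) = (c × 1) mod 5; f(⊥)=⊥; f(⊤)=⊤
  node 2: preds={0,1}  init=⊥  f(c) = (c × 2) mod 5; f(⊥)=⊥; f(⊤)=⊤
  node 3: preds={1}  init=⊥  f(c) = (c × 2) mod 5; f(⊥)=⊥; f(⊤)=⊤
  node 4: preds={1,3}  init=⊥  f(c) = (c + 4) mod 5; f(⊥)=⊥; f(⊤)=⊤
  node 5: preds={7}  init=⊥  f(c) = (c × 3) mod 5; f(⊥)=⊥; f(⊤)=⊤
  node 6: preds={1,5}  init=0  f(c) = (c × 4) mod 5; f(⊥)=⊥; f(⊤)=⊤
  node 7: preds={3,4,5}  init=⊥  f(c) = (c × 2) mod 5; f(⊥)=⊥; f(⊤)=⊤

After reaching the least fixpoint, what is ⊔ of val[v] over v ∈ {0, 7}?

⊤

Trace (18 dequeues):
  [1] u=0 | in ⊥ | out ⊥ | ==
  [2] u=1 | in ⊥ | out 2 | ==
  [3] u=2 | in 2 | out 4 | prev ⊥ | push {1}
  [4] u=3 | in 2 | out 4 | prev ⊥ | push {}
  [5] u=4 | in ⊤ | out ⊤ | prev ⊥ | push {}
  [6] u=5 | in ⊥ | out ⊥ | ==
  [7] u=6 | in 2 | out ⊤ | prev 0 | push {}
  [8] u=7 | in ⊤ | out ⊤ | prev ⊥ | push {0,5}
  [9] u=1 | in 4 | out ⊤ | prev 2 | push {2,3,4,6}
  [10] u=0 | in ⊤ | out ⊤ | prev ⊥ | push {}
  [11] u=5 | in ⊤ | out ⊤ | prev ⊥ | push {0,7}
  [12] u=2 | in ⊤ | out ⊤ | prev 4 | push {1}
  [13] u=3 | in ⊤ | out ⊤ | prev 4 | push {}
  [14] u=4 | in ⊤ | out ⊤ | ==
  [15] u=6 | in ⊤ | out ⊤ | ==
  [16] u=0 | in ⊤ | out ⊤ | ==
  [17] u=7 | in ⊤ | out ⊤ | ==
  [18] u=1 | in ⊤ | out ⊤ | ==

Converged values:
  [0] ⊤
  [1] ⊤
  [2] ⊤
  [3] ⊤
  [4] ⊤
  [5] ⊤
  [6] ⊤
  [7] ⊤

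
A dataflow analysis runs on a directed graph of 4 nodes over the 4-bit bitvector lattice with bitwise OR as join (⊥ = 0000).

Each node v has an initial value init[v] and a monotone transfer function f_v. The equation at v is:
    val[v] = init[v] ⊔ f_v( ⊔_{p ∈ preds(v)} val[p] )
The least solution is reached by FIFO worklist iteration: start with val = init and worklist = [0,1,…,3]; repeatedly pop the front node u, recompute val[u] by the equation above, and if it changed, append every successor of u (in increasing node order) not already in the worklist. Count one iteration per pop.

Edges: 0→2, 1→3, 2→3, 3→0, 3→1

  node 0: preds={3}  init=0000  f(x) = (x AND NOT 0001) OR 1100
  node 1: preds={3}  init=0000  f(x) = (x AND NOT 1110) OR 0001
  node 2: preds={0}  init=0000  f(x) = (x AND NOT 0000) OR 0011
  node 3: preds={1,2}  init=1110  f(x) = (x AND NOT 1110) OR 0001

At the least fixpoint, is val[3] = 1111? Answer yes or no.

yes

Iteration log — 6 steps:
  step 1. node 0  ⊔preds=1110  new=1110  old=0000  +wl: 
  step 2. node 1  ⊔preds=1110  new=0001  old=0000  +wl: 
  step 3. node 2  ⊔preds=1110  new=1111  old=0000  +wl: 
  step 4. node 3  ⊔preds=1111  new=1111  old=1110  +wl: 0,1
  step 5. node 0  ⊔preds=1111  new=1110  stable
  step 6. node 1  ⊔preds=1111  new=0001  stable

Least fixpoint reached:
  node 0: 1110
  node 1: 0001
  node 2: 1111
  node 3: 1111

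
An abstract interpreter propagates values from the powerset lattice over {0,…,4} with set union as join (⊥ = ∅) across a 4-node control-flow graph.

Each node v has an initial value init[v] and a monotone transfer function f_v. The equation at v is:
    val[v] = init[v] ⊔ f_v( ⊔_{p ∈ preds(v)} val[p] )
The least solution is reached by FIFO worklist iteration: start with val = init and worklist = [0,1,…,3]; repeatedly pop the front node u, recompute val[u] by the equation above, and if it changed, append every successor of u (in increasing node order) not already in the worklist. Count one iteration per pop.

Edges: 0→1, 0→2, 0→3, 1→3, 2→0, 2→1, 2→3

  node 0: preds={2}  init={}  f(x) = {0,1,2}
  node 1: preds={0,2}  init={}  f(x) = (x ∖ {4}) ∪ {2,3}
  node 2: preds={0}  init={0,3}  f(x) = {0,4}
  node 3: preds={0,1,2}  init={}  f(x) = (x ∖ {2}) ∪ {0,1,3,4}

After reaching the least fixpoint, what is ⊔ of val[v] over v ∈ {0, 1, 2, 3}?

Worklist (6 pops):
  #1 pop 0: in={0,3} → {0,1,2} (was {}); enqueue []
  #2 pop 1: in={0,1,2,3} → {0,1,2,3} (was {}); enqueue []
  #3 pop 2: in={0,1,2} → {0,3,4} (was {0,3}); enqueue [0,1]
  #4 pop 3: in={0,1,2,3,4} → {0,1,3,4} (was {}); enqueue []
  #5 pop 0: in={0,3,4} → {0,1,2} (no change)
  #6 pop 1: in={0,1,2,3,4} → {0,1,2,3} (no change)

Fixpoint:
  val[0] = {0,1,2}
  val[1] = {0,1,2,3}
  val[2] = {0,3,4}
  val[3] = {0,1,3,4}

{0,1,2,3,4}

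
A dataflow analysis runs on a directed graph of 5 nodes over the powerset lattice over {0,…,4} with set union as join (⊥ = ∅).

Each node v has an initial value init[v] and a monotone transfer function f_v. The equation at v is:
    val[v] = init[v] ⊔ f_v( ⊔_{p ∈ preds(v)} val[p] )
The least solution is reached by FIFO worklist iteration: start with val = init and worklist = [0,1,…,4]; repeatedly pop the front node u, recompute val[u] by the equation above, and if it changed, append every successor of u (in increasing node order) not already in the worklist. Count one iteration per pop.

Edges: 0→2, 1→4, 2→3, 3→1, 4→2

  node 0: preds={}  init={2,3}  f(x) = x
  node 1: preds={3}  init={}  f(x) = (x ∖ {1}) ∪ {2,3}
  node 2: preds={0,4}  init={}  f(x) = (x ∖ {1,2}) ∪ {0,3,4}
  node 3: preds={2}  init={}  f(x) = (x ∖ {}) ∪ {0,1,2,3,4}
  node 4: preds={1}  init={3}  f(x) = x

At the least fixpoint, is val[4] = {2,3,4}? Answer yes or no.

no

Worklist (9 pops):
  #1 pop 0: in={} → {2,3} (no change)
  #2 pop 1: in={} → {2,3} (was {}); enqueue []
  #3 pop 2: in={2,3} → {0,3,4} (was {}); enqueue []
  #4 pop 3: in={0,3,4} → {0,1,2,3,4} (was {}); enqueue [1]
  #5 pop 4: in={2,3} → {2,3} (was {3}); enqueue [2]
  #6 pop 1: in={0,1,2,3,4} → {0,2,3,4} (was {2,3}); enqueue [4]
  #7 pop 2: in={2,3} → {0,3,4} (no change)
  #8 pop 4: in={0,2,3,4} → {0,2,3,4} (was {2,3}); enqueue [2]
  #9 pop 2: in={0,2,3,4} → {0,3,4} (no change)

Fixpoint:
  val[0] = {2,3}
  val[1] = {0,2,3,4}
  val[2] = {0,3,4}
  val[3] = {0,1,2,3,4}
  val[4] = {0,2,3,4}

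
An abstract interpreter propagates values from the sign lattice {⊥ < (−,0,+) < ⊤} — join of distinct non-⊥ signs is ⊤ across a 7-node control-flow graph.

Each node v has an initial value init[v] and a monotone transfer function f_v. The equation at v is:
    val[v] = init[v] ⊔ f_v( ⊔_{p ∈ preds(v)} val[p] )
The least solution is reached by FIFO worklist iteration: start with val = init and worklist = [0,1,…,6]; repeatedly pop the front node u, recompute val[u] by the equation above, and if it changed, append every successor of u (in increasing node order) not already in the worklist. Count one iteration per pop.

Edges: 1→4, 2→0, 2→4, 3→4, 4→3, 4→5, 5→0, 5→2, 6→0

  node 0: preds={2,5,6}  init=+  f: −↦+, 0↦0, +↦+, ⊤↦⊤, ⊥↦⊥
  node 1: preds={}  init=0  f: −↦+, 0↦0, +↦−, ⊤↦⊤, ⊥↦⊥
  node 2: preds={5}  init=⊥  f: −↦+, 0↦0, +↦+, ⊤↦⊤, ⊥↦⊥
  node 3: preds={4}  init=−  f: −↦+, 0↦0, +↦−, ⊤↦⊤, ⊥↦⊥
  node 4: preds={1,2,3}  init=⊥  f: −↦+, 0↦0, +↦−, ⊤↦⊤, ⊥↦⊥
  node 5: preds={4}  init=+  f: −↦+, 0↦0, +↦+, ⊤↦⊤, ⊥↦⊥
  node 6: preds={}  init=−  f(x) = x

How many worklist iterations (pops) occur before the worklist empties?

Trace (12 dequeues):
  [1] u=0 | in ⊤ | out ⊤ | prev + | push {}
  [2] u=1 | in ⊥ | out 0 | ==
  [3] u=2 | in + | out + | prev ⊥ | push {0}
  [4] u=3 | in ⊥ | out − | ==
  [5] u=4 | in ⊤ | out ⊤ | prev ⊥ | push {3}
  [6] u=5 | in ⊤ | out ⊤ | prev + | push {2}
  [7] u=6 | in ⊥ | out − | ==
  [8] u=0 | in ⊤ | out ⊤ | ==
  [9] u=3 | in ⊤ | out ⊤ | prev − | push {4}
  [10] u=2 | in ⊤ | out ⊤ | prev + | push {0}
  [11] u=4 | in ⊤ | out ⊤ | ==
  [12] u=0 | in ⊤ | out ⊤ | ==

Converged values:
  [0] ⊤
  [1] 0
  [2] ⊤
  [3] ⊤
  [4] ⊤
  [5] ⊤
  [6] −

12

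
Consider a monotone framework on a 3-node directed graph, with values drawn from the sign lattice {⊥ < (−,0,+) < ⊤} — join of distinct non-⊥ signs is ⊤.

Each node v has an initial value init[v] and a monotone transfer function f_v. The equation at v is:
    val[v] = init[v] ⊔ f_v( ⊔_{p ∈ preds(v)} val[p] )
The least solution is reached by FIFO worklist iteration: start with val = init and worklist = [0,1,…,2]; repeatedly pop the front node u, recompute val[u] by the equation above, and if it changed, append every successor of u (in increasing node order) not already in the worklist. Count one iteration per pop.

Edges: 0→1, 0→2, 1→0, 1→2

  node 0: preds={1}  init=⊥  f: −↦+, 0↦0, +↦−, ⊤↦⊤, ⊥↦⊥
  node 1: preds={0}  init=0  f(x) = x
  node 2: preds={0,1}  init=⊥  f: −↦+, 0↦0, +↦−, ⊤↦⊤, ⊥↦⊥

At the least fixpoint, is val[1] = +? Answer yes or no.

Worklist (3 pops):
  #1 pop 0: in=0 → 0 (was ⊥); enqueue []
  #2 pop 1: in=0 → 0 (no change)
  #3 pop 2: in=0 → 0 (was ⊥); enqueue []

Fixpoint:
  val[0] = 0
  val[1] = 0
  val[2] = 0

no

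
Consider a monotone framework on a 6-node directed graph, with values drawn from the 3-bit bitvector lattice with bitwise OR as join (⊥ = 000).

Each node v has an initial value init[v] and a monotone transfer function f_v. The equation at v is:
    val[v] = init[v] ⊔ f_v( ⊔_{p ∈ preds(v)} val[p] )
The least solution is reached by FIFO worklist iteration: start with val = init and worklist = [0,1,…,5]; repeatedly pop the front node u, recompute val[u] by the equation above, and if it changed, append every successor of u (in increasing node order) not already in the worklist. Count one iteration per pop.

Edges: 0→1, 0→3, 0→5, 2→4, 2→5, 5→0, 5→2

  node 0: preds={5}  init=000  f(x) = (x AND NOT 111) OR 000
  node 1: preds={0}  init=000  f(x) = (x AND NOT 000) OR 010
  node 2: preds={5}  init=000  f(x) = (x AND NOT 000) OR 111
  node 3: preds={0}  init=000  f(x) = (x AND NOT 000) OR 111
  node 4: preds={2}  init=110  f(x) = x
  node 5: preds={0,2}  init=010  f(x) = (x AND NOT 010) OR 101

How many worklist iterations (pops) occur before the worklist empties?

Trace (8 dequeues):
  [1] u=0 | in 010 | out 000 | ==
  [2] u=1 | in 000 | out 010 | prev 000 | push {}
  [3] u=2 | in 010 | out 111 | prev 000 | push {}
  [4] u=3 | in 000 | out 111 | prev 000 | push {}
  [5] u=4 | in 111 | out 111 | prev 110 | push {}
  [6] u=5 | in 111 | out 111 | prev 010 | push {0,2}
  [7] u=0 | in 111 | out 000 | ==
  [8] u=2 | in 111 | out 111 | ==

Converged values:
  [0] 000
  [1] 010
  [2] 111
  [3] 111
  [4] 111
  [5] 111

8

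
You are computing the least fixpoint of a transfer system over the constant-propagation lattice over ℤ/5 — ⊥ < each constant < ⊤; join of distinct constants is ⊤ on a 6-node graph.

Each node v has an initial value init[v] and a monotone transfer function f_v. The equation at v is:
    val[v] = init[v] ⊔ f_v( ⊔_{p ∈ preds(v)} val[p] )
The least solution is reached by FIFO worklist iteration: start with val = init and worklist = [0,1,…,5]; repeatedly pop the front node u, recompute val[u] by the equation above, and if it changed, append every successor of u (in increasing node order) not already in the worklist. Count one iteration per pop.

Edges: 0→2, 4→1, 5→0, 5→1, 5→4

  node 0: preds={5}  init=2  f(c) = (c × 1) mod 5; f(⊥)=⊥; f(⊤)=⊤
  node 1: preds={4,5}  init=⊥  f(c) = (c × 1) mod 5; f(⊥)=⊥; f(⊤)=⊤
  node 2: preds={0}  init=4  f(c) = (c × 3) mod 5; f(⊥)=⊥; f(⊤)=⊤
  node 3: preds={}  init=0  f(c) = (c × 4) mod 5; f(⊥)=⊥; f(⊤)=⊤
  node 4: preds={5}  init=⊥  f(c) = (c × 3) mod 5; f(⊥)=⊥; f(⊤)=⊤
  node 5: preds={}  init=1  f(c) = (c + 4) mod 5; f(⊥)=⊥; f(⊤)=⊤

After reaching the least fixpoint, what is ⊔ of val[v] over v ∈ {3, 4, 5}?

⊤

Worklist (7 pops):
  #1 pop 0: in=1 → ⊤ (was 2); enqueue []
  #2 pop 1: in=1 → 1 (was ⊥); enqueue []
  #3 pop 2: in=⊤ → ⊤ (was 4); enqueue []
  #4 pop 3: in=⊥ → 0 (no change)
  #5 pop 4: in=1 → 3 (was ⊥); enqueue [1]
  #6 pop 5: in=⊥ → 1 (no change)
  #7 pop 1: in=⊤ → ⊤ (was 1); enqueue []

Fixpoint:
  val[0] = ⊤
  val[1] = ⊤
  val[2] = ⊤
  val[3] = 0
  val[4] = 3
  val[5] = 1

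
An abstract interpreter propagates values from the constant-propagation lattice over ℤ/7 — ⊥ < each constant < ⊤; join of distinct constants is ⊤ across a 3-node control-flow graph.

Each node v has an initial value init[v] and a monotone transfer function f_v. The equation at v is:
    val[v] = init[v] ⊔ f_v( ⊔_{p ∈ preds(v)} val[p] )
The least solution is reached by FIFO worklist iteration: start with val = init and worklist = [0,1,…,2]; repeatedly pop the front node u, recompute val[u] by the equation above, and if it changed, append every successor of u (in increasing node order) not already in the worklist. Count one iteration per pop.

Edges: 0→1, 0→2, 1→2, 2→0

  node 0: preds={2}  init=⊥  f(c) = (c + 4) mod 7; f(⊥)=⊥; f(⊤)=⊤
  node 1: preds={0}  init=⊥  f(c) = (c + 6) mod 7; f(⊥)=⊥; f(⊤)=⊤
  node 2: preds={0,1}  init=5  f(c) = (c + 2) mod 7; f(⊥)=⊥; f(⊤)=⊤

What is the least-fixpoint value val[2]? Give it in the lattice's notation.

⊤

Iteration log — 6 steps:
  step 1. node 0  ⊔preds=5  new=2  old=⊥  +wl: 
  step 2. node 1  ⊔preds=2  new=1  old=⊥  +wl: 
  step 3. node 2  ⊔preds=⊤  new=⊤  old=5  +wl: 0
  step 4. node 0  ⊔preds=⊤  new=⊤  old=2  +wl: 1,2
  step 5. node 1  ⊔preds=⊤  new=⊤  old=1  +wl: 
  step 6. node 2  ⊔preds=⊤  new=⊤  stable

Least fixpoint reached:
  node 0: ⊤
  node 1: ⊤
  node 2: ⊤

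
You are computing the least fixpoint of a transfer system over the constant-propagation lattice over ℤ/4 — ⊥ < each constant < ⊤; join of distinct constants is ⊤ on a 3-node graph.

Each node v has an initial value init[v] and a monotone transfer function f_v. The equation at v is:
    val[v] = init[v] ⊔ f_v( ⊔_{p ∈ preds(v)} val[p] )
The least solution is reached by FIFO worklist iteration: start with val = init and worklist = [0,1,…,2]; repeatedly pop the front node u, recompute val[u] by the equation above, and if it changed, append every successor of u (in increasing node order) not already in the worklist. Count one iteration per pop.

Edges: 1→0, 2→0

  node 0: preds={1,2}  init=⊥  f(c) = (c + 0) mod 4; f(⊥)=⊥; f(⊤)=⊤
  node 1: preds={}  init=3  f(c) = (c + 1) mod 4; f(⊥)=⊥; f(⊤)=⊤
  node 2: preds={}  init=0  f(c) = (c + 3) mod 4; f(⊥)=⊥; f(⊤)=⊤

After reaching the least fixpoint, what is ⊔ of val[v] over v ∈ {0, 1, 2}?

Trace (3 dequeues):
  [1] u=0 | in ⊤ | out ⊤ | prev ⊥ | push {}
  [2] u=1 | in ⊥ | out 3 | ==
  [3] u=2 | in ⊥ | out 0 | ==

Converged values:
  [0] ⊤
  [1] 3
  [2] 0

⊤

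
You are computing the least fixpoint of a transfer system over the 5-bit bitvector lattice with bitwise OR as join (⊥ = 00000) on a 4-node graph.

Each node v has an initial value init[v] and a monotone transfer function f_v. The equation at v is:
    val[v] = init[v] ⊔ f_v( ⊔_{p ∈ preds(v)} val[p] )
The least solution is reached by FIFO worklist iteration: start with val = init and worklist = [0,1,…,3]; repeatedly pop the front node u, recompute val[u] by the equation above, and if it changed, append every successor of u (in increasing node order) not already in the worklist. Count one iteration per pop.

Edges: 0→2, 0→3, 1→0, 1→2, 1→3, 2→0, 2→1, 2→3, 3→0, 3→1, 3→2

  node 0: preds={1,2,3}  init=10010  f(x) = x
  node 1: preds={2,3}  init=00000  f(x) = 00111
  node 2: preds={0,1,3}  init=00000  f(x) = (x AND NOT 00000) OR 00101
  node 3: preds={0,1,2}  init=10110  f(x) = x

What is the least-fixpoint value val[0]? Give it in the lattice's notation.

10111

Worklist (8 pops):
  #1 pop 0: in=10110 → 10110 (was 10010); enqueue []
  #2 pop 1: in=10110 → 00111 (was 00000); enqueue [0]
  #3 pop 2: in=10111 → 10111 (was 00000); enqueue [1]
  #4 pop 3: in=10111 → 10111 (was 10110); enqueue [2]
  #5 pop 0: in=10111 → 10111 (was 10110); enqueue [3]
  #6 pop 1: in=10111 → 00111 (no change)
  #7 pop 2: in=10111 → 10111 (no change)
  #8 pop 3: in=10111 → 10111 (no change)

Fixpoint:
  val[0] = 10111
  val[1] = 00111
  val[2] = 10111
  val[3] = 10111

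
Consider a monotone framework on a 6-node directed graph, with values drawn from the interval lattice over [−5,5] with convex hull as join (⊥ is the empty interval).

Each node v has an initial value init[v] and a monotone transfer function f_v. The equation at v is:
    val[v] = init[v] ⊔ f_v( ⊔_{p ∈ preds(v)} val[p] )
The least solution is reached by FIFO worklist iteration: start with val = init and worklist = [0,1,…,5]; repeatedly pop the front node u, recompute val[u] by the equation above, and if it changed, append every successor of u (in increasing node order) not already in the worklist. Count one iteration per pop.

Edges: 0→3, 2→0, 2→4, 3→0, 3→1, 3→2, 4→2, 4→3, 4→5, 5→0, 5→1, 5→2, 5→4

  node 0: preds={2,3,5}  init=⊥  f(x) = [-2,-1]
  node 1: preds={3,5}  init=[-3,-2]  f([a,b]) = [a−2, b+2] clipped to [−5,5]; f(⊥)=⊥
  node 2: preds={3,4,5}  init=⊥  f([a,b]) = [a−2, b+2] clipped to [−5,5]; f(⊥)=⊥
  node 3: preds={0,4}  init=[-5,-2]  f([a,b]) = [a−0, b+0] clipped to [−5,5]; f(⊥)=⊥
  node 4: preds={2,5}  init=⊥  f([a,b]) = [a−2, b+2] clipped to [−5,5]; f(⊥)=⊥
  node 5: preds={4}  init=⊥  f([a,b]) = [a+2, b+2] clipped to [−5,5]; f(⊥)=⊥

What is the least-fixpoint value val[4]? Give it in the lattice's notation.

[-5,5]

Worklist (20 pops):
  #1 pop 0: in=[-5,-2] → [-2,-1] (was ⊥); enqueue []
  #2 pop 1: in=[-5,-2] → [-5,0] (was [-3,-2]); enqueue []
  #3 pop 2: in=[-5,-2] → [-5,0] (was ⊥); enqueue [0]
  #4 pop 3: in=[-2,-1] → [-5,-1] (was [-5,-2]); enqueue [1,2]
  #5 pop 4: in=[-5,0] → [-5,2] (was ⊥); enqueue [3]
  #6 pop 5: in=[-5,2] → [-3,4] (was ⊥); enqueue [4]
  #7 pop 0: in=[-5,4] → [-2,-1] (no change)
  #8 pop 1: in=[-5,4] → [-5,5] (was [-5,0]); enqueue []
  #9 pop 2: in=[-5,4] → [-5,5] (was [-5,0]); enqueue [0]
  #10 pop 3: in=[-5,2] → [-5,2] (was [-5,-1]); enqueue [1,2]
  #11 pop 4: in=[-5,5] → [-5,5] (was [-5,2]); enqueue [3,5]
  #12 pop 0: in=[-5,5] → [-2,-1] (no change)
  #13 pop 1: in=[-5,4] → [-5,5] (no change)
  #14 pop 2: in=[-5,5] → [-5,5] (no change)
  #15 pop 3: in=[-5,5] → [-5,5] (was [-5,2]); enqueue [0,1,2]
  #16 pop 5: in=[-5,5] → [-3,5] (was [-3,4]); enqueue [4]
  #17 pop 0: in=[-5,5] → [-2,-1] (no change)
  #18 pop 1: in=[-5,5] → [-5,5] (no change)
  #19 pop 2: in=[-5,5] → [-5,5] (no change)
  #20 pop 4: in=[-5,5] → [-5,5] (no change)

Fixpoint:
  val[0] = [-2,-1]
  val[1] = [-5,5]
  val[2] = [-5,5]
  val[3] = [-5,5]
  val[4] = [-5,5]
  val[5] = [-3,5]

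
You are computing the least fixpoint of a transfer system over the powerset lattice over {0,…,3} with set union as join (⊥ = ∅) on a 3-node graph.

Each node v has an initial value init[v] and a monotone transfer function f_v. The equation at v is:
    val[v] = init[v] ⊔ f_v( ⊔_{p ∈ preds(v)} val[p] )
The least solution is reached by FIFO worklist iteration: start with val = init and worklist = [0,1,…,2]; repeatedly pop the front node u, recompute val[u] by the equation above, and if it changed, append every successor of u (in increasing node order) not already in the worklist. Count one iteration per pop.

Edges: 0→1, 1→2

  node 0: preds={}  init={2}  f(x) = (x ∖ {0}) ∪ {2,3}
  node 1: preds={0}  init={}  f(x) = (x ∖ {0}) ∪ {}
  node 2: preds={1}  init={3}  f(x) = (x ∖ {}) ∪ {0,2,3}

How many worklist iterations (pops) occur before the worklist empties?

3

Worklist (3 pops):
  #1 pop 0: in={} → {2,3} (was {2}); enqueue []
  #2 pop 1: in={2,3} → {2,3} (was {}); enqueue []
  #3 pop 2: in={2,3} → {0,2,3} (was {3}); enqueue []

Fixpoint:
  val[0] = {2,3}
  val[1] = {2,3}
  val[2] = {0,2,3}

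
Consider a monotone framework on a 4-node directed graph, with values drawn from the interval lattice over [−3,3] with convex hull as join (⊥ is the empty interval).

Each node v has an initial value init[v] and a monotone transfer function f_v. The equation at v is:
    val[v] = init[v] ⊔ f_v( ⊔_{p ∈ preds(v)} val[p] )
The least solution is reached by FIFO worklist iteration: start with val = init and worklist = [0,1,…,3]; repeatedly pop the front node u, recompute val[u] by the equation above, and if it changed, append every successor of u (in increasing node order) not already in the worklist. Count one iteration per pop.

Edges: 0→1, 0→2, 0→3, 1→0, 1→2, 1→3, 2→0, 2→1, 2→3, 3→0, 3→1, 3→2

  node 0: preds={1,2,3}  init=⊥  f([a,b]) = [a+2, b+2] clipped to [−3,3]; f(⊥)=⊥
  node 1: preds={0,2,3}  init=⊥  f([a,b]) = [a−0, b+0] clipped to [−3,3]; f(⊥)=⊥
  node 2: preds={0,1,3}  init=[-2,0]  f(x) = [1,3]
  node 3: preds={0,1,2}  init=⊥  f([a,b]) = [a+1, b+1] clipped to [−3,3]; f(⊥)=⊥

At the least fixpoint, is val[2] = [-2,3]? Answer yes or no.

yes

Iteration log — 9 steps:
  step 1. node 0  ⊔preds=[-2,0]  new=[0,2]  old=⊥  +wl: 
  step 2. node 1  ⊔preds=[-2,2]  new=[-2,2]  old=⊥  +wl: 0
  step 3. node 2  ⊔preds=[-2,2]  new=[-2,3]  old=[-2,0]  +wl: 1
  step 4. node 3  ⊔preds=[-2,3]  new=[-1,3]  old=⊥  +wl: 2
  step 5. node 0  ⊔preds=[-2,3]  new=[0,3]  old=[0,2]  +wl: 3
  step 6. node 1  ⊔preds=[-2,3]  new=[-2,3]  old=[-2,2]  +wl: 0
  step 7. node 2  ⊔preds=[-2,3]  new=[-2,3]  stable
  step 8. node 3  ⊔preds=[-2,3]  new=[-1,3]  stable
  step 9. node 0  ⊔preds=[-2,3]  new=[0,3]  stable

Least fixpoint reached:
  node 0: [0,3]
  node 1: [-2,3]
  node 2: [-2,3]
  node 3: [-1,3]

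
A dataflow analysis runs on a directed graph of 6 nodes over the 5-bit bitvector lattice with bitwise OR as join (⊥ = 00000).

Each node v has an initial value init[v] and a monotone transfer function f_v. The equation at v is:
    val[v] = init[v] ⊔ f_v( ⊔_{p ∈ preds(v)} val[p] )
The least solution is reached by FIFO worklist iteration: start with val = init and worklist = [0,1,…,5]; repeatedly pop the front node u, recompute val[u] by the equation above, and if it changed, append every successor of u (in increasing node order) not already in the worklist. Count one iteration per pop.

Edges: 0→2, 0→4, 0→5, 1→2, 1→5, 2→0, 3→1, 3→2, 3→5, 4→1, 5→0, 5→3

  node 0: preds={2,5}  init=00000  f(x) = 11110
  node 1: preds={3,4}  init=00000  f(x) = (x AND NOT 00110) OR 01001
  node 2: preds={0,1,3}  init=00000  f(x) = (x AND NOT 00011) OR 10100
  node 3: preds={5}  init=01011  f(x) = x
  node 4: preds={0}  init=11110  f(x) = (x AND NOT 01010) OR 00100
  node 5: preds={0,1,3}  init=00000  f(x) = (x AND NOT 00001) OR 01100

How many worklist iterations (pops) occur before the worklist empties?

Worklist (11 pops):
  #1 pop 0: in=00000 → 11110 (was 00000); enqueue []
  #2 pop 1: in=11111 → 11001 (was 00000); enqueue []
  #3 pop 2: in=11111 → 11100 (was 00000); enqueue [0]
  #4 pop 3: in=00000 → 01011 (no change)
  #5 pop 4: in=11110 → 11110 (no change)
  #6 pop 5: in=11111 → 11110 (was 00000); enqueue [3]
  #7 pop 0: in=11110 → 11110 (no change)
  #8 pop 3: in=11110 → 11111 (was 01011); enqueue [1,2,5]
  #9 pop 1: in=11111 → 11001 (no change)
  #10 pop 2: in=11111 → 11100 (no change)
  #11 pop 5: in=11111 → 11110 (no change)

Fixpoint:
  val[0] = 11110
  val[1] = 11001
  val[2] = 11100
  val[3] = 11111
  val[4] = 11110
  val[5] = 11110

11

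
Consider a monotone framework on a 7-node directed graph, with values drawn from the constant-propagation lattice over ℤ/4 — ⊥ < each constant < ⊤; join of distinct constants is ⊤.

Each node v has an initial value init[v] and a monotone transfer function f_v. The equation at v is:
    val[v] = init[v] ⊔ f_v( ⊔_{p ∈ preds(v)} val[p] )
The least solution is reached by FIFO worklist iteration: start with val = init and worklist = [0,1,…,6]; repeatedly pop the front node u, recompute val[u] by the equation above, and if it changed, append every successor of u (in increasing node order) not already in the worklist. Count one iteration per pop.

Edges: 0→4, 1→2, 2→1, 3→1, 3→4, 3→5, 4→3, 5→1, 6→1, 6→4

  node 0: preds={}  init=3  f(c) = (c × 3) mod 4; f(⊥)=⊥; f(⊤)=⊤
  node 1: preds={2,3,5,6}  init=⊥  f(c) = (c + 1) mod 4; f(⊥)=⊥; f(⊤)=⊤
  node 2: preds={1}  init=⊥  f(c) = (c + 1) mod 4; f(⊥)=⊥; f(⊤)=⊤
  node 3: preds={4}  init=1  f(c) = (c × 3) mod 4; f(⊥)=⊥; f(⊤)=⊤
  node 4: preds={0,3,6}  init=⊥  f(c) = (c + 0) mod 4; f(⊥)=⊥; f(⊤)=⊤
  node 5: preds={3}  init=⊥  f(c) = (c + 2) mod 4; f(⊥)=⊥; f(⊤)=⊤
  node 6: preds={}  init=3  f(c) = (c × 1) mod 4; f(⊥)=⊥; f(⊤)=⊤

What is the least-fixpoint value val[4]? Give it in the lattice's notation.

Trace (13 dequeues):
  [1] u=0 | in ⊥ | out 3 | ==
  [2] u=1 | in ⊤ | out ⊤ | prev ⊥ | push {}
  [3] u=2 | in ⊤ | out ⊤ | prev ⊥ | push {1}
  [4] u=3 | in ⊥ | out 1 | ==
  [5] u=4 | in ⊤ | out ⊤ | prev ⊥ | push {3}
  [6] u=5 | in 1 | out 3 | prev ⊥ | push {}
  [7] u=6 | in ⊥ | out 3 | ==
  [8] u=1 | in ⊤ | out ⊤ | ==
  [9] u=3 | in ⊤ | out ⊤ | prev 1 | push {1,4,5}
  [10] u=1 | in ⊤ | out ⊤ | ==
  [11] u=4 | in ⊤ | out ⊤ | ==
  [12] u=5 | in ⊤ | out ⊤ | prev 3 | push {1}
  [13] u=1 | in ⊤ | out ⊤ | ==

Converged values:
  [0] 3
  [1] ⊤
  [2] ⊤
  [3] ⊤
  [4] ⊤
  [5] ⊤
  [6] 3

⊤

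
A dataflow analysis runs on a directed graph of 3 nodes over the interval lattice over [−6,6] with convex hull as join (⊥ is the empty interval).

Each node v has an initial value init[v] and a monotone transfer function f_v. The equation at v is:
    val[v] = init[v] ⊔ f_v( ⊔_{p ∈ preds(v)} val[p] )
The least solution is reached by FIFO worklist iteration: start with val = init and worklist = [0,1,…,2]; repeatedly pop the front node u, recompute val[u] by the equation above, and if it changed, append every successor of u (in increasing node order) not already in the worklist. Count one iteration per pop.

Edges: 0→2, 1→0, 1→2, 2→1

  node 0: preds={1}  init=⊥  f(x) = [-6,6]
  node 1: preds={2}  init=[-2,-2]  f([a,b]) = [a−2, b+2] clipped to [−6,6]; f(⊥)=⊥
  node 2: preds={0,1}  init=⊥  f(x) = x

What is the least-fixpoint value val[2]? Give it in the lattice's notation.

Worklist (6 pops):
  #1 pop 0: in=[-2,-2] → [-6,6] (was ⊥); enqueue []
  #2 pop 1: in=⊥ → [-2,-2] (no change)
  #3 pop 2: in=[-6,6] → [-6,6] (was ⊥); enqueue [1]
  #4 pop 1: in=[-6,6] → [-6,6] (was [-2,-2]); enqueue [0,2]
  #5 pop 0: in=[-6,6] → [-6,6] (no change)
  #6 pop 2: in=[-6,6] → [-6,6] (no change)

Fixpoint:
  val[0] = [-6,6]
  val[1] = [-6,6]
  val[2] = [-6,6]

[-6,6]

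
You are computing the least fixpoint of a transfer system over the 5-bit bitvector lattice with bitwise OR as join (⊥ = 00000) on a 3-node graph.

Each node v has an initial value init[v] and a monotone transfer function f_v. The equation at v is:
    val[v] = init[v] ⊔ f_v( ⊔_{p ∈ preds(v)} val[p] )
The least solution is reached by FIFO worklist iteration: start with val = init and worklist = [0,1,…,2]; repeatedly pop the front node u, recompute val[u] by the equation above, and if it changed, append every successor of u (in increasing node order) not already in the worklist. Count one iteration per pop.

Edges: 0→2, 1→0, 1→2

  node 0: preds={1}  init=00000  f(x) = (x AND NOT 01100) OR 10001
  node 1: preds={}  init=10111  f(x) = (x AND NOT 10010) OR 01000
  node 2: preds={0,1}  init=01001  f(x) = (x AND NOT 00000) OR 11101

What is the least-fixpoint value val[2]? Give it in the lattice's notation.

Iteration log — 4 steps:
  step 1. node 0  ⊔preds=10111  new=10011  old=00000  +wl: 
  step 2. node 1  ⊔preds=00000  new=11111  old=10111  +wl: 0
  step 3. node 2  ⊔preds=11111  new=11111  old=01001  +wl: 
  step 4. node 0  ⊔preds=11111  new=10011  stable

Least fixpoint reached:
  node 0: 10011
  node 1: 11111
  node 2: 11111

11111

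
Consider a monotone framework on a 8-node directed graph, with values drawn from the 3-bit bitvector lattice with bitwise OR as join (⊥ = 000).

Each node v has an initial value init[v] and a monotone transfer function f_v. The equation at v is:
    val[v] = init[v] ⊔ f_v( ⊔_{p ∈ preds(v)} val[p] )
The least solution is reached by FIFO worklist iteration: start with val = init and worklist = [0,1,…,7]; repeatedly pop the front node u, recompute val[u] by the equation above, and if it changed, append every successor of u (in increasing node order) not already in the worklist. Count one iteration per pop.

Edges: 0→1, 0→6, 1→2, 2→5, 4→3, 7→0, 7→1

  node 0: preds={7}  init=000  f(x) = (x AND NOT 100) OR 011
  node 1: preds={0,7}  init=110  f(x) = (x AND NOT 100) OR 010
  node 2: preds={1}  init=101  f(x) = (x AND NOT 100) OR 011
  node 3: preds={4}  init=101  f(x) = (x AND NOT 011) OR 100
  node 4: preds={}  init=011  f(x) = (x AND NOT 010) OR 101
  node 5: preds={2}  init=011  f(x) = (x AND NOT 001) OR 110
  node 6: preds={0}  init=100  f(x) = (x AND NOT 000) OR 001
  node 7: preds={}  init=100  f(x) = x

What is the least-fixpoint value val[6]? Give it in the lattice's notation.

111

Iteration log — 9 steps:
  step 1. node 0  ⊔preds=100  new=011  old=000  +wl: 
  step 2. node 1  ⊔preds=111  new=111  old=110  +wl: 
  step 3. node 2  ⊔preds=111  new=111  old=101  +wl: 
  step 4. node 3  ⊔preds=011  new=101  stable
  step 5. node 4  ⊔preds=000  new=111  old=011  +wl: 3
  step 6. node 5  ⊔preds=111  new=111  old=011  +wl: 
  step 7. node 6  ⊔preds=011  new=111  old=100  +wl: 
  step 8. node 7  ⊔preds=000  new=100  stable
  step 9. node 3  ⊔preds=111  new=101  stable

Least fixpoint reached:
  node 0: 011
  node 1: 111
  node 2: 111
  node 3: 101
  node 4: 111
  node 5: 111
  node 6: 111
  node 7: 100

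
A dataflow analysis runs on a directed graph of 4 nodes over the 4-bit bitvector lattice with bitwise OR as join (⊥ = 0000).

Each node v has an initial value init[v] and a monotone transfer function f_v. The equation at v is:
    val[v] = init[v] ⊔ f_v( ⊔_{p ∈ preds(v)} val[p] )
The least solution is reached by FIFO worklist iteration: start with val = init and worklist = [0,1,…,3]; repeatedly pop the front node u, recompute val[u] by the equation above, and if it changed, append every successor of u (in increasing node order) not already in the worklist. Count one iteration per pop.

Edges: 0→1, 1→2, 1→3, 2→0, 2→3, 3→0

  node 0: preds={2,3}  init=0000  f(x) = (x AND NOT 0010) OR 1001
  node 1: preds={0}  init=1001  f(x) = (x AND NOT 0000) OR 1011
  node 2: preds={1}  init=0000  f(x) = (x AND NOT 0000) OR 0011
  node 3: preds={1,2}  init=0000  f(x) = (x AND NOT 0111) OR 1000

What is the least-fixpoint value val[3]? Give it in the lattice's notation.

Worklist (5 pops):
  #1 pop 0: in=0000 → 1001 (was 0000); enqueue []
  #2 pop 1: in=1001 → 1011 (was 1001); enqueue []
  #3 pop 2: in=1011 → 1011 (was 0000); enqueue [0]
  #4 pop 3: in=1011 → 1000 (was 0000); enqueue []
  #5 pop 0: in=1011 → 1001 (no change)

Fixpoint:
  val[0] = 1001
  val[1] = 1011
  val[2] = 1011
  val[3] = 1000

1000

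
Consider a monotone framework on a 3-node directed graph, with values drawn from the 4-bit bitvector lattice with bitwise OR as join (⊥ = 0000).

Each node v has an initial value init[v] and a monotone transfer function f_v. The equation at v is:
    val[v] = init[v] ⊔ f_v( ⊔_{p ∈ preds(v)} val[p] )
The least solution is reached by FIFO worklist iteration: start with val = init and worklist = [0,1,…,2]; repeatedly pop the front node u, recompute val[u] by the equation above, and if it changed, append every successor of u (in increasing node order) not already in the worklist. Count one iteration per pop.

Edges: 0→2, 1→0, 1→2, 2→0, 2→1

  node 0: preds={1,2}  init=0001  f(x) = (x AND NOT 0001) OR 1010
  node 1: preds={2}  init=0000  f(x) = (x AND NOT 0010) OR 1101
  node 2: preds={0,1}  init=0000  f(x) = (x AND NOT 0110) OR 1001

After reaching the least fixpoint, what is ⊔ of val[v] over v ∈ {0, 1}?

1111

Worklist (6 pops):
  #1 pop 0: in=0000 → 1011 (was 0001); enqueue []
  #2 pop 1: in=0000 → 1101 (was 0000); enqueue [0]
  #3 pop 2: in=1111 → 1001 (was 0000); enqueue [1]
  #4 pop 0: in=1101 → 1111 (was 1011); enqueue [2]
  #5 pop 1: in=1001 → 1101 (no change)
  #6 pop 2: in=1111 → 1001 (no change)

Fixpoint:
  val[0] = 1111
  val[1] = 1101
  val[2] = 1001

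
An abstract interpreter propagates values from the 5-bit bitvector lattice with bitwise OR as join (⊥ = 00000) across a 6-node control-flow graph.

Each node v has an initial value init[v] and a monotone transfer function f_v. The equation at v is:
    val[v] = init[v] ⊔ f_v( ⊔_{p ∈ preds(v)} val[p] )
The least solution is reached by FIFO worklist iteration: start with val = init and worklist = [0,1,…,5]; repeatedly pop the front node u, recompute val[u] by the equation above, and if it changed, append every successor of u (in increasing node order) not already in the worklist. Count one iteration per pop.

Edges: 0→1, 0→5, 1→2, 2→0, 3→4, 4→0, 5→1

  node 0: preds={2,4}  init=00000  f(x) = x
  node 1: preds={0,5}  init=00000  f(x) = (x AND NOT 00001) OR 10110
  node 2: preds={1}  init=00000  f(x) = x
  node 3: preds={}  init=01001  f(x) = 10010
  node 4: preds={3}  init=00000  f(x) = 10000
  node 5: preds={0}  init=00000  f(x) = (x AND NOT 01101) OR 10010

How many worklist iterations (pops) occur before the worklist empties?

Worklist (9 pops):
  #1 pop 0: in=00000 → 00000 (no change)
  #2 pop 1: in=00000 → 10110 (was 00000); enqueue []
  #3 pop 2: in=10110 → 10110 (was 00000); enqueue [0]
  #4 pop 3: in=00000 → 11011 (was 01001); enqueue []
  #5 pop 4: in=11011 → 10000 (was 00000); enqueue []
  #6 pop 5: in=00000 → 10010 (was 00000); enqueue [1]
  #7 pop 0: in=10110 → 10110 (was 00000); enqueue [5]
  #8 pop 1: in=10110 → 10110 (no change)
  #9 pop 5: in=10110 → 10010 (no change)

Fixpoint:
  val[0] = 10110
  val[1] = 10110
  val[2] = 10110
  val[3] = 11011
  val[4] = 10000
  val[5] = 10010

9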